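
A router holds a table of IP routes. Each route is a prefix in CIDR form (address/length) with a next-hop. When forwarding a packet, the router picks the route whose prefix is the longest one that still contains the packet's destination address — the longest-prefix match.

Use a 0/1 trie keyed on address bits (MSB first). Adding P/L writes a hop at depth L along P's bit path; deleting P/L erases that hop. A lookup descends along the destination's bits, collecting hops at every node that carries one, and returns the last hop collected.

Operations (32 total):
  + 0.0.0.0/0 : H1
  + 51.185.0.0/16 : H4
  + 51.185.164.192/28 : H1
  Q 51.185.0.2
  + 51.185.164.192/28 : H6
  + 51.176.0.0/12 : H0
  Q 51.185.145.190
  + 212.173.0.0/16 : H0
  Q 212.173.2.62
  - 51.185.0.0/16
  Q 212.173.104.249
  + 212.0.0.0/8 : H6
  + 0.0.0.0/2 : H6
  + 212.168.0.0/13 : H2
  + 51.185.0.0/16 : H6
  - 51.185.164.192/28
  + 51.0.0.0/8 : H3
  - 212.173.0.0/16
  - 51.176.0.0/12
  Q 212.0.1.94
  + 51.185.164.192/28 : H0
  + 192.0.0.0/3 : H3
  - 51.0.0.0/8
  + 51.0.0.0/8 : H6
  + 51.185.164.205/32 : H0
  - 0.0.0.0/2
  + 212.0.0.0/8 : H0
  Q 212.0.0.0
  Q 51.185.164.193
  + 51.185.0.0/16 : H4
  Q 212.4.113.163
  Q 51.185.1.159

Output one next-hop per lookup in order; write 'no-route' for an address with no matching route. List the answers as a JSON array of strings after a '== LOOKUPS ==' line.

Apply in order:
  + 0.0.0.0/0 (H1) depth=0
  + 51.185.0.0/16 (H4) depth=16
  + 51.185.164.192/28 (H1) depth=28
  Q 51.185.0.2: descend 0011001110111001 ; hops seen [H1,H4] ; pick H4
  + 51.185.164.192/28 (H6) depth=28
  + 51.176.0.0/12 (H0) depth=12
  Q 51.185.145.190: descend 001100111011100110 ; hops seen [H1,H0,H4] ; pick H4
  + 212.173.0.0/16 (H0) depth=16
  Q 212.173.2.62: descend 1101010010101101 ; hops seen [H1,H0] ; pick H0
  - 51.185.0.0/16 clear@16
  Q 212.173.104.249: descend 1101010010101101 ; hops seen [H1,H0] ; pick H0
  + 212.0.0.0/8 (H6) depth=8
  + 0.0.0.0/2 (H6) depth=2
  + 212.168.0.0/13 (H2) depth=13
  + 51.185.0.0/16 (H6) depth=16
  - 51.185.164.192/28 clear@28
  + 51.0.0.0/8 (H3) depth=8
  - 212.173.0.0/16 clear@16
  - 51.176.0.0/12 clear@12
  Q 212.0.1.94: descend 11010100 ; hops seen [H1,H6] ; pick H6
  + 51.185.164.192/28 (H0) depth=28
  + 192.0.0.0/3 (H3) depth=3
  - 51.0.0.0/8 clear@8
  + 51.0.0.0/8 (H6) depth=8
  + 51.185.164.205/32 (H0) depth=32
  - 0.0.0.0/2 clear@2
  + 212.0.0.0/8 (H0) depth=8
  Q 212.0.0.0: descend 11010100 ; hops seen [H1,H3,H0] ; pick H0
  Q 51.185.164.193: descend 0011001110111001101001001100 ; hops seen [H1,H6,H6,H0] ; pick H0
  + 51.185.0.0/16 (H4) depth=16
  Q 212.4.113.163: descend 11010100 ; hops seen [H1,H3,H0] ; pick H0
  Q 51.185.1.159: descend 0011001110111001 ; hops seen [H1,H6,H4] ; pick H4

== LOOKUPS ==
["H4","H4","H0","H0","H6","H0","H0","H0","H4"]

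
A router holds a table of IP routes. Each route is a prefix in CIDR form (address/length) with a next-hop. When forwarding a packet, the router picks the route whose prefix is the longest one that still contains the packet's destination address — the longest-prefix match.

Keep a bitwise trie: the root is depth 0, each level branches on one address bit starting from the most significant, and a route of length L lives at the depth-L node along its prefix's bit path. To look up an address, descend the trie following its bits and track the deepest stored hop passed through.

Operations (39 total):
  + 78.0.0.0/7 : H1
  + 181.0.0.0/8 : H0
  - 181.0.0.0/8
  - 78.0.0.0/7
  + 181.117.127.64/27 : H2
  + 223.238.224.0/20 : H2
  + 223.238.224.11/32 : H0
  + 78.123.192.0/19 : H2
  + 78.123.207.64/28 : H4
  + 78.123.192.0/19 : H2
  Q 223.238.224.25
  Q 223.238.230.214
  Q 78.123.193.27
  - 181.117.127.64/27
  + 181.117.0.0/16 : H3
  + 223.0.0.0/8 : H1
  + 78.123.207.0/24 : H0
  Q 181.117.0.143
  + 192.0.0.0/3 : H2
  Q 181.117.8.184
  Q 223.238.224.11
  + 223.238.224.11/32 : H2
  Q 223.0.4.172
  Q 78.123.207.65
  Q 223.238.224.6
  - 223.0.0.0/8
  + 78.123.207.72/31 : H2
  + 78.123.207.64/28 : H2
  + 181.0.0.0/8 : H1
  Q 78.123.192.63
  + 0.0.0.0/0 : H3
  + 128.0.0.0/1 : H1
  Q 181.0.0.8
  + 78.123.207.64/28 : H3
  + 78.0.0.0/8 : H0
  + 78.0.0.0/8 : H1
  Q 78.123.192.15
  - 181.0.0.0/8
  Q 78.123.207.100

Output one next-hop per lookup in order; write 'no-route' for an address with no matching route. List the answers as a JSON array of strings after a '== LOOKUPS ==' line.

Process each operation:
  add 78.0.0.0/7 -> H1 at depth 7
  add 181.0.0.0/8 -> H0 at depth 8
  - 181.0.0.0/8 clear@8
  - 78.0.0.0/7 clear@7
  add 181.117.127.64/27 -> H2 at depth 27
  add 223.238.224.0/20 -> H2 at depth 20
  add 223.238.224.11/32 -> H0 at depth 32
  add 78.123.192.0/19 -> H2 at depth 19
  add 78.123.207.64/28 -> H4 at depth 28
  add 78.123.192.0/19 -> H2 at depth 19
  lookup 223.238.224.25: bits 110111111110111011100000000 walk d0:-→d1:-→d2:-→d3:-→d4:-→d5:-→d6:-→d7:-→d8:-→d9:-→d10:-→d11:-→d12:-→d13:-→d14:-→d15:-→d16:-→d17:-→d18:-→d19:-→d20:H2→d21:-→d22:-→d23:-→d24:-→d25:-→d26:-→d27:- -> H2
  lookup 223.238.230.214: bits 110111111110111011100 walk d0:-→d1:-→d2:-→d3:-→d4:-→d5:-→d6:-→d7:-→d8:-→d9:-→d10:-→d11:-→d12:-→d13:-→d14:-→d15:-→d16:-→d17:-→d18:-→d19:-→d20:H2→d21:- -> H2
  lookup 78.123.193.27: bits 01001110011110111100 walk d0:-→d1:-→d2:-→d3:-→d4:-→d5:-→d6:-→d7:-→d8:-→d9:-→d10:-→d11:-→d12:-→d13:-→d14:-→d15:-→d16:-→d17:-→d18:-→d19:H2→d20:- -> H2
  - 181.117.127.64/27 clear@27
  add 181.117.0.0/16 -> H3 at depth 16
  add 223.0.0.0/8 -> H1 at depth 8
  add 78.123.207.0/24 -> H0 at depth 24
  lookup 181.117.0.143: bits 10110101011101010 walk d0:-→d1:-→d2:-→d3:-→d4:-→d5:-→d6:-→d7:-→d8:-→d9:-→d10:-→d11:-→d12:-→d13:-→d14:-→d15:-→d16:H3→d17:- -> H3
  add 192.0.0.0/3 -> H2 at depth 3
  lookup 181.117.8.184: bits 10110101011101010 walk d0:-→d1:-→d2:-→d3:-→d4:-→d5:-→d6:-→d7:-→d8:-→d9:-→d10:-→d11:-→d12:-→d13:-→d14:-→d15:-→d16:H3→d17:- -> H3
  lookup 223.238.224.11: bits 11011111111011101110000000001011 walk d0:-→d1:-→d2:-→d3:H2→d4:-→d5:-→d6:-→d7:-→d8:H1→d9:-→d10:-→d11:-→d12:-→d13:-→d14:-→d15:-→d16:-→d17:-→d18:-→d19:-→d20:H2→d21:-→d22:-→d23:-→d24:-→d25:-→d26:-→d27:-→d28:-→d29:-→d30:-→d31:-→d32:H0 -> H0
  add 223.238.224.11/32 -> H2 at depth 32
  lookup 223.0.4.172: bits 11011111 walk d0:-→d1:-→d2:-→d3:H2→d4:-→d5:-→d6:-→d7:-→d8:H1 -> H1
  lookup 78.123.207.65: bits 0100111001111011110011110100 walk d0:-→d1:-→d2:-→d3:-→d4:-→d5:-→d6:-→d7:-→d8:-→d9:-→d10:-→d11:-→d12:-→d13:-→d14:-→d15:-→d16:-→d17:-→d18:-→d19:H2→d20:-→d21:-→d22:-→d23:-→d24:H0→d25:-→d26:-→d27:-→d28:H4 -> H4
  lookup 223.238.224.6: bits 1101111111101110111000000000 walk d0:-→d1:-→d2:-→d3:H2→d4:-→d5:-→d6:-→d7:-→d8:H1→d9:-→d10:-→d11:-→d12:-→d13:-→d14:-→d15:-→d16:-→d17:-→d18:-→d19:-→d20:H2→d21:-→d22:-→d23:-→d24:-→d25:-→d26:-→d27:-→d28:- -> H2
  - 223.0.0.0/8 clear@8
  add 78.123.207.72/31 -> H2 at depth 31
  add 78.123.207.64/28 -> H2 at depth 28
  add 181.0.0.0/8 -> H1 at depth 8
  lookup 78.123.192.63: bits 01001110011110111100 walk d0:-→d1:-→d2:-→d3:-→d4:-→d5:-→d6:-→d7:-→d8:-→d9:-→d10:-→d11:-→d12:-→d13:-→d14:-→d15:-→d16:-→d17:-→d18:-→d19:H2→d20:- -> H2
  add 0.0.0.0/0 -> H3 at depth 0
  add 128.0.0.0/1 -> H1 at depth 1
  lookup 181.0.0.8: bits 101101010 walk d0:H3→d1:H1→d2:-→d3:-→d4:-→d5:-→d6:-→d7:-→d8:H1→d9:- -> H1
  add 78.123.207.64/28 -> H3 at depth 28
  add 78.0.0.0/8 -> H0 at depth 8
  add 78.0.0.0/8 -> H1 at depth 8
  lookup 78.123.192.15: bits 01001110011110111100 walk d0:H3→d1:-→d2:-→d3:-→d4:-→d5:-→d6:-→d7:-→d8:H1→d9:-→d10:-→d11:-→d12:-→d13:-→d14:-→d15:-→d16:-→d17:-→d18:-→d19:H2→d20:- -> H2
  - 181.0.0.0/8 clear@8
  lookup 78.123.207.100: bits 01001110011110111100111101 walk d0:H3→d1:-→d2:-→d3:-→d4:-→d5:-→d6:-→d7:-→d8:H1→d9:-→d10:-→d11:-→d12:-→d13:-→d14:-→d15:-→d16:-→d17:-→d18:-→d19:H2→d20:-→d21:-→d22:-→d23:-→d24:H0→d25:-→d26:- -> H0

== LOOKUPS ==
["H2","H2","H2","H3","H3","H0","H1","H4","H2","H2","H1","H2","H0"]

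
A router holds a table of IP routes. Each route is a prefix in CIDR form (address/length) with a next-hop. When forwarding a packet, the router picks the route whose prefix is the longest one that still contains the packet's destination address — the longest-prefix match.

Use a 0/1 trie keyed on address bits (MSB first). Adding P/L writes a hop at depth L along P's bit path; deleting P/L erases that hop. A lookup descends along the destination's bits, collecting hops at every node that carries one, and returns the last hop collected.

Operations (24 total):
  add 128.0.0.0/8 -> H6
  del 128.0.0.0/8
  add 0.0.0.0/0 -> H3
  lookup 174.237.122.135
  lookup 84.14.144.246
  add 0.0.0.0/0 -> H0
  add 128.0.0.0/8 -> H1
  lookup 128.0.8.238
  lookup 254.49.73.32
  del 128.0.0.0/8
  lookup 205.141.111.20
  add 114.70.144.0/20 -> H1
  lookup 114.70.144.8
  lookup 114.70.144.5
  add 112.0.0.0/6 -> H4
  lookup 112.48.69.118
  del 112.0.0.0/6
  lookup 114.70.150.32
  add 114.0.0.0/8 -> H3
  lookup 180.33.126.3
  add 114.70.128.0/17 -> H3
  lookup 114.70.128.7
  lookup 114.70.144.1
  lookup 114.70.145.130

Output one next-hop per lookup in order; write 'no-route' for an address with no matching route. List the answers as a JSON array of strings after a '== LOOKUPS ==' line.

Apply in order:
  add 128.0.0.0/8 -> H6 at depth 8
  - 128.0.0.0/8 clear@8
  add 0.0.0.0/0 -> H3 at depth 0
  lookup 174.237.122.135: bits 10 walk d0:H3→d1:-→d2:- -> H3
  lookup 84.14.144.246: bits ε walk d0:H3 -> H3
  add 0.0.0.0/0 -> H0 at depth 0
  add 128.0.0.0/8 -> H1 at depth 8
  lookup 128.0.8.238: bits 10000000 walk d0:H0→d1:-→d2:-→d3:-→d4:-→d5:-→d6:-→d7:-→d8:H1 -> H1
  lookup 254.49.73.32: bits 1 walk d0:H0→d1:- -> H0
  - 128.0.0.0/8 clear@8
  lookup 205.141.111.20: bits 1 walk d0:H0→d1:- -> H0
  add 114.70.144.0/20 -> H1 at depth 20
  lookup 114.70.144.8: bits 01110010010001101001 walk d0:H0→d1:-→d2:-→d3:-→d4:-→d5:-→d6:-→d7:-→d8:-→d9:-→d10:-→d11:-→d12:-→d13:-→d14:-→d15:-→d16:-→d17:-→d18:-→d19:-→d20:H1 -> H1
  lookup 114.70.144.5: bits 01110010010001101001 walk d0:H0→d1:-→d2:-→d3:-→d4:-→d5:-→d6:-→d7:-→d8:-→d9:-→d10:-→d11:-→d12:-→d13:-→d14:-→d15:-→d16:-→d17:-→d18:-→d19:-→d20:H1 -> H1
  add 112.0.0.0/6 -> H4 at depth 6
  lookup 112.48.69.118: bits 011100 walk d0:H0→d1:-→d2:-→d3:-→d4:-→d5:-→d6:H4 -> H4
  - 112.0.0.0/6 clear@6
  lookup 114.70.150.32: bits 01110010010001101001 walk d0:H0→d1:-→d2:-→d3:-→d4:-→d5:-→d6:-→d7:-→d8:-→d9:-→d10:-→d11:-→d12:-→d13:-→d14:-→d15:-→d16:-→d17:-→d18:-→d19:-→d20:H1 -> H1
  add 114.0.0.0/8 -> H3 at depth 8
  lookup 180.33.126.3: bits 10 walk d0:H0→d1:-→d2:- -> H0
  add 114.70.128.0/17 -> H3 at depth 17
  lookup 114.70.128.7: bits 0111001001000110100 walk d0:H0→d1:-→d2:-→d3:-→d4:-→d5:-→d6:-→d7:-→d8:H3→d9:-→d10:-→d11:-→d12:-→d13:-→d14:-→d15:-→d16:-→d17:H3→d18:-→d19:- -> H3
  lookup 114.70.144.1: bits 01110010010001101001 walk d0:H0→d1:-→d2:-→d3:-→d4:-→d5:-→d6:-→d7:-→d8:H3→d9:-→d10:-→d11:-→d12:-→d13:-→d14:-→d15:-→d16:-→d17:H3→d18:-→d19:-→d20:H1 -> H1
  lookup 114.70.145.130: bits 01110010010001101001 walk d0:H0→d1:-→d2:-→d3:-→d4:-→d5:-→d6:-→d7:-→d8:H3→d9:-→d10:-→d11:-→d12:-→d13:-→d14:-→d15:-→d16:-→d17:H3→d18:-→d19:-→d20:H1 -> H1

== LOOKUPS ==
["H3","H3","H1","H0","H0","H1","H1","H4","H1","H0","H3","H1","H1"]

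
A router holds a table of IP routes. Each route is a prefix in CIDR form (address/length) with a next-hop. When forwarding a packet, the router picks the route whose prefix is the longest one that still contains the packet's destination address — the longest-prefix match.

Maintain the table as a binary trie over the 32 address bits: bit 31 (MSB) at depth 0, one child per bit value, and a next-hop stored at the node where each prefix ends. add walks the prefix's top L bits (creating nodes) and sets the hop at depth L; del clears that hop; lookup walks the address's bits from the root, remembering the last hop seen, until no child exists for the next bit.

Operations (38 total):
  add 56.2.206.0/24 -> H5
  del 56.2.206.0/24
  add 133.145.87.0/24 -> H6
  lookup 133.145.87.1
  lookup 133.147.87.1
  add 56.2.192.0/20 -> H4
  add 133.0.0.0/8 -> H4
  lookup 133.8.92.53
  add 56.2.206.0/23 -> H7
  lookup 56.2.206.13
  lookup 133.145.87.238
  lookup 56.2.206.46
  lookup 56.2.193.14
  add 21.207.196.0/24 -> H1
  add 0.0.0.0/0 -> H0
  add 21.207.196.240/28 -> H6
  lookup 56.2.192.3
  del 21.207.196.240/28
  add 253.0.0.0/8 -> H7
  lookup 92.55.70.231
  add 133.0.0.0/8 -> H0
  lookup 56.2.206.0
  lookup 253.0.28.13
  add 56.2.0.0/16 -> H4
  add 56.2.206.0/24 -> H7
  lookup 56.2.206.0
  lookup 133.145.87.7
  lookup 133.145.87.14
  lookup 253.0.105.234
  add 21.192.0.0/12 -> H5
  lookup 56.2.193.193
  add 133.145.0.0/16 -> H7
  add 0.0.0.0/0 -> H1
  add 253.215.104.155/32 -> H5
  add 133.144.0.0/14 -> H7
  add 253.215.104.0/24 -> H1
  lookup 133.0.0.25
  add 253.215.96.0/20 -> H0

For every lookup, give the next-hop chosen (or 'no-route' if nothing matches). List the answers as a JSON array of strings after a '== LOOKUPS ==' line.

Apply in order:
  add 56.2.206.0/24 -> H5 at depth 24
  - 56.2.206.0/24 clear@24
  add 133.145.87.0/24 -> H6 at depth 24
  ? 133.145.87.1  path d0:-→d1:-→d2:-→d3:-→d4:-→d5:-→d6:-→d7:-→d8:-→d9:-→d10:-→d11:-→d12:-→d13:-→d14:-→d15:-→d16:-→d17:-→d18:-→d19:-→d20:-→d21:-→d22:-→d23:-→d24:H6  best=H6
  ? 133.147.87.1  path d0:-→d1:-→d2:-→d3:-→d4:-→d5:-→d6:-→d7:-→d8:-→d9:-→d10:-→d11:-→d12:-→d13:-→d14:-  best=no-route
  add 56.2.192.0/20 -> H4 at depth 20
  add 133.0.0.0/8 -> H4 at depth 8
  ? 133.8.92.53  path d0:-→d1:-→d2:-→d3:-→d4:-→d5:-→d6:-→d7:-→d8:H4  best=H4
  add 56.2.206.0/23 -> H7 at depth 23
  ? 56.2.206.13  path d0:-→d1:-→d2:-→d3:-→d4:-→d5:-→d6:-→d7:-→d8:-→d9:-→d10:-→d11:-→d12:-→d13:-→d14:-→d15:-→d16:-→d17:-→d18:-→d19:-→d20:H4→d21:-→d22:-→d23:H7→d24:-  best=H7
  ? 133.145.87.238  path d0:-→d1:-→d2:-→d3:-→d4:-→d5:-→d6:-→d7:-→d8:H4→d9:-→d10:-→d11:-→d12:-→d13:-→d14:-→d15:-→d16:-→d17:-→d18:-→d19:-→d20:-→d21:-→d22:-→d23:-→d24:H6  best=H6
  ? 56.2.206.46  path d0:-→d1:-→d2:-→d3:-→d4:-→d5:-→d6:-→d7:-→d8:-→d9:-→d10:-→d11:-→d12:-→d13:-→d14:-→d15:-→d16:-→d17:-→d18:-→d19:-→d20:H4→d21:-→d22:-→d23:H7→d24:-  best=H7
  ? 56.2.193.14  path d0:-→d1:-→d2:-→d3:-→d4:-→d5:-→d6:-→d7:-→d8:-→d9:-→d10:-→d11:-→d12:-→d13:-→d14:-→d15:-→d16:-→d17:-→d18:-→d19:-→d20:H4  best=H4
  add 21.207.196.0/24 -> H1 at depth 24
  add 0.0.0.0/0 -> H0 at depth 0
  add 21.207.196.240/28 -> H6 at depth 28
  ? 56.2.192.3  path d0:H0→d1:-→d2:-→d3:-→d4:-→d5:-→d6:-→d7:-→d8:-→d9:-→d10:-→d11:-→d12:-→d13:-→d14:-→d15:-→d16:-→d17:-→d18:-→d19:-→d20:H4  best=H4
  - 21.207.196.240/28 clear@28
  add 253.0.0.0/8 -> H7 at depth 8
  ? 92.55.70.231  path d0:H0→d1:-  best=H0
  add 133.0.0.0/8 -> H0 at depth 8
  ? 56.2.206.0  path d0:H0→d1:-→d2:-→d3:-→d4:-→d5:-→d6:-→d7:-→d8:-→d9:-→d10:-→d11:-→d12:-→d13:-→d14:-→d15:-→d16:-→d17:-→d18:-→d19:-→d20:H4→d21:-→d22:-→d23:H7→d24:-  best=H7
  ? 253.0.28.13  path d0:H0→d1:-→d2:-→d3:-→d4:-→d5:-→d6:-→d7:-→d8:H7  best=H7
  add 56.2.0.0/16 -> H4 at depth 16
  add 56.2.206.0/24 -> H7 at depth 24
  ? 56.2.206.0  path d0:H0→d1:-→d2:-→d3:-→d4:-→d5:-→d6:-→d7:-→d8:-→d9:-→d10:-→d11:-→d12:-→d13:-→d14:-→d15:-→d16:H4→d17:-→d18:-→d19:-→d20:H4→d21:-→d22:-→d23:H7→d24:H7  best=H7
  ? 133.145.87.7  path d0:H0→d1:-→d2:-→d3:-→d4:-→d5:-→d6:-→d7:-→d8:H0→d9:-→d10:-→d11:-→d12:-→d13:-→d14:-→d15:-→d16:-→d17:-→d18:-→d19:-→d20:-→d21:-→d22:-→d23:-→d24:H6  best=H6
  ? 133.145.87.14  path d0:H0→d1:-→d2:-→d3:-→d4:-→d5:-→d6:-→d7:-→d8:H0→d9:-→d10:-→d11:-→d12:-→d13:-→d14:-→d15:-→d16:-→d17:-→d18:-→d19:-→d20:-→d21:-→d22:-→d23:-→d24:H6  best=H6
  ? 253.0.105.234  path d0:H0→d1:-→d2:-→d3:-→d4:-→d5:-→d6:-→d7:-→d8:H7  best=H7
  add 21.192.0.0/12 -> H5 at depth 12
  ? 56.2.193.193  path d0:H0→d1:-→d2:-→d3:-→d4:-→d5:-→d6:-→d7:-→d8:-→d9:-→d10:-→d11:-→d12:-→d13:-→d14:-→d15:-→d16:H4→d17:-→d18:-→d19:-→d20:H4  best=H4
  add 133.145.0.0/16 -> H7 at depth 16
  add 0.0.0.0/0 -> H1 at depth 0
  add 253.215.104.155/32 -> H5 at depth 32
  add 133.144.0.0/14 -> H7 at depth 14
  add 253.215.104.0/24 -> H1 at depth 24
  ? 133.0.0.25  path d0:H1→d1:-→d2:-→d3:-→d4:-→d5:-→d6:-→d7:-→d8:H0  best=H0
  add 253.215.96.0/20 -> H0 at depth 20

== LOOKUPS ==
["H6","no-route","H4","H7","H6","H7","H4","H4","H0","H7","H7","H7","H6","H6","H7","H4","H0"]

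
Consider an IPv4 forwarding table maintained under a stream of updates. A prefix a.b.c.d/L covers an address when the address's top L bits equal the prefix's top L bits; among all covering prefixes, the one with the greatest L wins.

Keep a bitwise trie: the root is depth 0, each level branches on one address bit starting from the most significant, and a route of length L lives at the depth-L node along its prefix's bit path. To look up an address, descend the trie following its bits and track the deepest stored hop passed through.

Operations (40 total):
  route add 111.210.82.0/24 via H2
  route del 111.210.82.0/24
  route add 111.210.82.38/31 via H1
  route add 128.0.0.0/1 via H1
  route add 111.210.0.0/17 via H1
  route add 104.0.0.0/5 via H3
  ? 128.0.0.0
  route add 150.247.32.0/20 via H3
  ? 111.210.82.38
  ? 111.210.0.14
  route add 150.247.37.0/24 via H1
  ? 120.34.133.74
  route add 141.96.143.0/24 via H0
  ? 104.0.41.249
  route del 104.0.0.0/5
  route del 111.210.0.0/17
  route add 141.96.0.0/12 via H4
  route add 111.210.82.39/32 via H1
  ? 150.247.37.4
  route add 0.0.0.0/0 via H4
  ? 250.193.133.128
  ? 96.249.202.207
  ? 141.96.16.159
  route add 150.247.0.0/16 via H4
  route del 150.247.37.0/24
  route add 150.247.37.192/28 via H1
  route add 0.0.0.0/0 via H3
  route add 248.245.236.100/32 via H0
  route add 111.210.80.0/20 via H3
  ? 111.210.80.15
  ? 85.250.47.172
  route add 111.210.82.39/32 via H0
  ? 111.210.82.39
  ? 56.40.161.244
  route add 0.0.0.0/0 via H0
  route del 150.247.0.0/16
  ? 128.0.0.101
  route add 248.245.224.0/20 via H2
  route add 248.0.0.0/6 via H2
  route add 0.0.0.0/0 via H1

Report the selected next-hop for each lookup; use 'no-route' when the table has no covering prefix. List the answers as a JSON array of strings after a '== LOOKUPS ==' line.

Apply in order:
  add 111.210.82.0/24 -> H2 at depth 24
  del 111.210.82.0/24 (clear depth 24)
  add 111.210.82.38/31 -> H1 at depth 31
  add 128.0.0.0/1 -> H1 at depth 1
  add 111.210.0.0/17 -> H1 at depth 17
  add 104.0.0.0/5 -> H3 at depth 5
  Q 128.0.0.0: descend 1 ; hops seen [H1] ; pick H1
  add 150.247.32.0/20 -> H3 at depth 20
  Q 111.210.82.38: descend 0110111111010010010100100010011 ; hops seen [H3,H1,H1] ; pick H1
  Q 111.210.0.14: descend 01101111110100100 ; hops seen [H3,H1] ; pick H1
  add 150.247.37.0/24 -> H1 at depth 24
  Q 120.34.133.74: descend 011 ; hops seen [∅] ; pick no-route
  add 141.96.143.0/24 -> H0 at depth 24
  Q 104.0.41.249: descend 01101 ; hops seen [H3] ; pick H3
  del 104.0.0.0/5 (clear depth 5)
  del 111.210.0.0/17 (clear depth 17)
  add 141.96.0.0/12 -> H4 at depth 12
  add 111.210.82.39/32 -> H1 at depth 32
  Q 150.247.37.4: descend 100101101111011100100101 ; hops seen [H1,H3,H1] ; pick H1
  add 0.0.0.0/0 -> H4 at depth 0
  Q 250.193.133.128: descend 1 ; hops seen [H4,H1] ; pick H1
  Q 96.249.202.207: descend 0110 ; hops seen [H4] ; pick H4
  Q 141.96.16.159: descend 1000110101100000 ; hops seen [H4,H1,H4] ; pick H4
  add 150.247.0.0/16 -> H4 at depth 16
  del 150.247.37.0/24 (clear depth 24)
  add 150.247.37.192/28 -> H1 at depth 28
  add 0.0.0.0/0 -> H3 at depth 0
  add 248.245.236.100/32 -> H0 at depth 32
  add 111.210.80.0/20 -> H3 at depth 20
  Q 111.210.80.15: descend 0110111111010010010100 ; hops seen [H3,H3] ; pick H3
  Q 85.250.47.172: descend 01 ; hops seen [H3] ; pick H3
  add 111.210.82.39/32 -> H0 at depth 32
  Q 111.210.82.39: descend 01101111110100100101001000100111 ; hops seen [H3,H3,H1,H0] ; pick H0
  Q 56.40.161.244: descend 0 ; hops seen [H3] ; pick H3
  add 0.0.0.0/0 -> H0 at depth 0
  del 150.247.0.0/16 (clear depth 16)
  Q 128.0.0.101: descend 1000 ; hops seen [H0,H1] ; pick H1
  add 248.245.224.0/20 -> H2 at depth 20
  add 248.0.0.0/6 -> H2 at depth 6
  add 0.0.0.0/0 -> H1 at depth 0

== LOOKUPS ==
["H1","H1","H1","no-route","H3","H1","H1","H4","H4","H3","H3","H0","H3","H1"]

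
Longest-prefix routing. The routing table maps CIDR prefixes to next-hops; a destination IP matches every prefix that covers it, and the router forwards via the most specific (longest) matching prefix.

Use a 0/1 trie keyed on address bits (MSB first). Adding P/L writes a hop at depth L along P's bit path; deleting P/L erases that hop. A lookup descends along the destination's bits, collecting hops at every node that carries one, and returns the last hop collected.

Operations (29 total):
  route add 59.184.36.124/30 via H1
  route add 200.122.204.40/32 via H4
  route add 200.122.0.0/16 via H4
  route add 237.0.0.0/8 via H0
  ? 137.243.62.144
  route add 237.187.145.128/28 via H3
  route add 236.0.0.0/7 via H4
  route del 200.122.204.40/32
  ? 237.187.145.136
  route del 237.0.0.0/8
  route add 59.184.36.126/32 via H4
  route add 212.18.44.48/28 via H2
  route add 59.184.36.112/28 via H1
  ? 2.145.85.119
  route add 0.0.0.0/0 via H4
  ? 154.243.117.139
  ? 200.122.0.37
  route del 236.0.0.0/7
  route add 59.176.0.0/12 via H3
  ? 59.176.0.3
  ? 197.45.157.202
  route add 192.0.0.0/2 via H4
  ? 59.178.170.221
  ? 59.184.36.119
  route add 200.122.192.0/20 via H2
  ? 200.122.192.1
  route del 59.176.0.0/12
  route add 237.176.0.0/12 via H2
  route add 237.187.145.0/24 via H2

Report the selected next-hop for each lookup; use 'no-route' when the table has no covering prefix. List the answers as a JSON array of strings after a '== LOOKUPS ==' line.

Process each operation:
  + 59.184.36.124/30 (H1) depth=30
  + 200.122.204.40/32 (H4) depth=32
  + 200.122.0.0/16 (H4) depth=16
  + 237.0.0.0/8 (H0) depth=8
  ? 137.243.62.144  path d0:-→d1:-  best=no-route
  + 237.187.145.128/28 (H3) depth=28
  + 236.0.0.0/7 (H4) depth=7
  del 200.122.204.40/32 (clear depth 32)
  ? 237.187.145.136  path d0:-→d1:-→d2:-→d3:-→d4:-→d5:-→d6:-→d7:H4→d8:H0→d9:-→d10:-→d11:-→d12:-→d13:-→d14:-→d15:-→d16:-→d17:-→d18:-→d19:-→d20:-→d21:-→d22:-→d23:-→d24:-→d25:-→d26:-→d27:-→d28:H3  best=H3
  del 237.0.0.0/8 (clear depth 8)
  + 59.184.36.126/32 (H4) depth=32
  + 212.18.44.48/28 (H2) depth=28
  + 59.184.36.112/28 (H1) depth=28
  ? 2.145.85.119  path d0:-→d1:-→d2:-  best=no-route
  + 0.0.0.0/0 (H4) depth=0
  ? 154.243.117.139  path d0:H4→d1:-  best=H4
  ? 200.122.0.37  path d0:H4→d1:-→d2:-→d3:-→d4:-→d5:-→d6:-→d7:-→d8:-→d9:-→d10:-→d11:-→d12:-→d13:-→d14:-→d15:-→d16:H4  best=H4
  del 236.0.0.0/7 (clear depth 7)
  + 59.176.0.0/12 (H3) depth=12
  ? 59.176.0.3  path d0:H4→d1:-→d2:-→d3:-→d4:-→d5:-→d6:-→d7:-→d8:-→d9:-→d10:-→d11:-→d12:H3  best=H3
  ? 197.45.157.202  path d0:H4→d1:-→d2:-→d3:-→d4:-  best=H4
  + 192.0.0.0/2 (H4) depth=2
  ? 59.178.170.221  path d0:H4→d1:-→d2:-→d3:-→d4:-→d5:-→d6:-→d7:-→d8:-→d9:-→d10:-→d11:-→d12:H3  best=H3
  ? 59.184.36.119  path d0:H4→d1:-→d2:-→d3:-→d4:-→d5:-→d6:-→d7:-→d8:-→d9:-→d10:-→d11:-→d12:H3→d13:-→d14:-→d15:-→d16:-→d17:-→d18:-→d19:-→d20:-→d21:-→d22:-→d23:-→d24:-→d25:-→d26:-→d27:-→d28:H1  best=H1
  + 200.122.192.0/20 (H2) depth=20
  ? 200.122.192.1  path d0:H4→d1:-→d2:H4→d3:-→d4:-→d5:-→d6:-→d7:-→d8:-→d9:-→d10:-→d11:-→d12:-→d13:-→d14:-→d15:-→d16:H4→d17:-→d18:-→d19:-→d20:H2  best=H2
  del 59.176.0.0/12 (clear depth 12)
  + 237.176.0.0/12 (H2) depth=12
  + 237.187.145.0/24 (H2) depth=24

== LOOKUPS ==
["no-route","H3","no-route","H4","H4","H3","H4","H3","H1","H2"]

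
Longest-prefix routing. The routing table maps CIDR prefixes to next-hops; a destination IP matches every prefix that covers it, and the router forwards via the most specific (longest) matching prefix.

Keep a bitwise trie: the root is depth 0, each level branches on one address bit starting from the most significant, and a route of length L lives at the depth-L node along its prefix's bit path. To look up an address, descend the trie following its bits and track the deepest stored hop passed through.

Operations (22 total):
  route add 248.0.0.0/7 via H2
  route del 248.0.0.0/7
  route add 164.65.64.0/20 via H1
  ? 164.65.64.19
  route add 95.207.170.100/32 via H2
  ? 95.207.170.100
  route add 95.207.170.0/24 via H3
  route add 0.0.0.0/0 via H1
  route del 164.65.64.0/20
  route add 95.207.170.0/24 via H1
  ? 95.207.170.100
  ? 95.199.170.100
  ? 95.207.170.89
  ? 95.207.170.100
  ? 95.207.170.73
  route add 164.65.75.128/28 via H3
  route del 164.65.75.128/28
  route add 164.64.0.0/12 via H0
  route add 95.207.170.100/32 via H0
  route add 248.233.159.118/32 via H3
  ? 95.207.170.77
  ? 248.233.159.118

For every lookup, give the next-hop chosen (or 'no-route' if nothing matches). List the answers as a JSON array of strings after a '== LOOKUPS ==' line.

Process each operation:
  add 248.0.0.0/7 -> H2 at depth 7
  - 248.0.0.0/7 clear@7
  add 164.65.64.0/20 -> H1 at depth 20
  Q 164.65.64.19: descend 10100100010000010100 ; hops seen [H1] ; pick H1
  add 95.207.170.100/32 -> H2 at depth 32
  Q 95.207.170.100: descend 01011111110011111010101001100100 ; hops seen [H2] ; pick H2
  add 95.207.170.0/24 -> H3 at depth 24
  add 0.0.0.0/0 -> H1 at depth 0
  - 164.65.64.0/20 clear@20
  add 95.207.170.0/24 -> H1 at depth 24
  Q 95.207.170.100: descend 01011111110011111010101001100100 ; hops seen [H1,H1,H2] ; pick H2
  Q 95.199.170.100: descend 010111111100 ; hops seen [H1] ; pick H1
  Q 95.207.170.89: descend 01011111110011111010101001 ; hops seen [H1,H1] ; pick H1
  Q 95.207.170.100: descend 01011111110011111010101001100100 ; hops seen [H1,H1,H2] ; pick H2
  Q 95.207.170.73: descend 01011111110011111010101001 ; hops seen [H1,H1] ; pick H1
  add 164.65.75.128/28 -> H3 at depth 28
  - 164.65.75.128/28 clear@28
  add 164.64.0.0/12 -> H0 at depth 12
  add 95.207.170.100/32 -> H0 at depth 32
  add 248.233.159.118/32 -> H3 at depth 32
  Q 95.207.170.77: descend 01011111110011111010101001 ; hops seen [H1,H1] ; pick H1
  Q 248.233.159.118: descend 11111000111010011001111101110110 ; hops seen [H1,H3] ; pick H3

== LOOKUPS ==
["H1","H2","H2","H1","H1","H2","H1","H1","H3"]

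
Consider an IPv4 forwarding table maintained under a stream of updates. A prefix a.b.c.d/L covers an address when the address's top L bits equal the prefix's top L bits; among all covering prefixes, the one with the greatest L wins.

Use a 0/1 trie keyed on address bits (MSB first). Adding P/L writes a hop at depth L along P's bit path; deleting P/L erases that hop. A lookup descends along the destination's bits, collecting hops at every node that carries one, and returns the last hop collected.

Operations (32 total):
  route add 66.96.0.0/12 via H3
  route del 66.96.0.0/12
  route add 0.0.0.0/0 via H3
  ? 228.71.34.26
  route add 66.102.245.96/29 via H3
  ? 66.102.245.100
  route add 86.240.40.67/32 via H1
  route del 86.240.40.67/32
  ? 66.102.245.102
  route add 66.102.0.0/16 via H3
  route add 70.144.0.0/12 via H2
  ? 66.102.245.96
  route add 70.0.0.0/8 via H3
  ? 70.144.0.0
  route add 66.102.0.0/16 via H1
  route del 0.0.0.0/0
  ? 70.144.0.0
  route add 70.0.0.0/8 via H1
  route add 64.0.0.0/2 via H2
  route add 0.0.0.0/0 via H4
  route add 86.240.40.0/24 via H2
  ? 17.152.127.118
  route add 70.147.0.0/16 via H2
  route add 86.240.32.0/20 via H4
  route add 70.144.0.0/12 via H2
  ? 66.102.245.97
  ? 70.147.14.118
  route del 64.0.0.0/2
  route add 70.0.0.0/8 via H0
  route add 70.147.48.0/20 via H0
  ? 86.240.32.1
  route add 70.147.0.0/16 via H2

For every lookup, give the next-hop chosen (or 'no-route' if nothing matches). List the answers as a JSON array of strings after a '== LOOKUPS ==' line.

Apply in order:
  + 66.96.0.0/12 (H3) depth=12
  - 66.96.0.0/12 clear@12
  + 0.0.0.0/0 (H3) depth=0
  lookup 228.71.34.26: bits ε walk d0:H3 -> H3
  + 66.102.245.96/29 (H3) depth=29
  lookup 66.102.245.100: bits 01000010011001101111010101100 walk d0:H3→d1:-→d2:-→d3:-→d4:-→d5:-→d6:-→d7:-→d8:-→d9:-→d10:-→d11:-→d12:-→d13:-→d14:-→d15:-→d16:-→d17:-→d18:-→d19:-→d20:-→d21:-→d22:-→d23:-→d24:-→d25:-→d26:-→d27:-→d28:-→d29:H3 -> H3
  + 86.240.40.67/32 (H1) depth=32
  - 86.240.40.67/32 clear@32
  lookup 66.102.245.102: bits 01000010011001101111010101100 walk d0:H3→d1:-→d2:-→d3:-→d4:-→d5:-→d6:-→d7:-→d8:-→d9:-→d10:-→d11:-→d12:-→d13:-→d14:-→d15:-→d16:-→d17:-→d18:-→d19:-→d20:-→d21:-→d22:-→d23:-→d24:-→d25:-→d26:-→d27:-→d28:-→d29:H3 -> H3
  + 66.102.0.0/16 (H3) depth=16
  + 70.144.0.0/12 (H2) depth=12
  lookup 66.102.245.96: bits 01000010011001101111010101100 walk d0:H3→d1:-→d2:-→d3:-→d4:-→d5:-→d6:-→d7:-→d8:-→d9:-→d10:-→d11:-→d12:-→d13:-→d14:-→d15:-→d16:H3→d17:-→d18:-→d19:-→d20:-→d21:-→d22:-→d23:-→d24:-→d25:-→d26:-→d27:-→d28:-→d29:H3 -> H3
  + 70.0.0.0/8 (H3) depth=8
  lookup 70.144.0.0: bits 010001101001 walk d0:H3→d1:-→d2:-→d3:-→d4:-→d5:-→d6:-→d7:-→d8:H3→d9:-→d10:-→d11:-→d12:H2 -> H2
  + 66.102.0.0/16 (H1) depth=16
  - 0.0.0.0/0 clear@0
  lookup 70.144.0.0: bits 010001101001 walk d0:-→d1:-→d2:-→d3:-→d4:-→d5:-→d6:-→d7:-→d8:H3→d9:-→d10:-→d11:-→d12:H2 -> H2
  + 70.0.0.0/8 (H1) depth=8
  + 64.0.0.0/2 (H2) depth=2
  + 0.0.0.0/0 (H4) depth=0
  + 86.240.40.0/24 (H2) depth=24
  lookup 17.152.127.118: bits 0 walk d0:H4→d1:- -> H4
  + 70.147.0.0/16 (H2) depth=16
  + 86.240.32.0/20 (H4) depth=20
  + 70.144.0.0/12 (H2) depth=12
  lookup 66.102.245.97: bits 01000010011001101111010101100 walk d0:H4→d1:-→d2:H2→d3:-→d4:-→d5:-→d6:-→d7:-→d8:-→d9:-→d10:-→d11:-→d12:-→d13:-→d14:-→d15:-→d16:H1→d17:-→d18:-→d19:-→d20:-→d21:-→d22:-→d23:-→d24:-→d25:-→d26:-→d27:-→d28:-→d29:H3 -> H3
  lookup 70.147.14.118: bits 0100011010010011 walk d0:H4→d1:-→d2:H2→d3:-→d4:-→d5:-→d6:-→d7:-→d8:H1→d9:-→d10:-→d11:-→d12:H2→d13:-→d14:-→d15:-→d16:H2 -> H2
  - 64.0.0.0/2 clear@2
  + 70.0.0.0/8 (H0) depth=8
  + 70.147.48.0/20 (H0) depth=20
  lookup 86.240.32.1: bits 01010110111100000010 walk d0:H4→d1:-→d2:-→d3:-→d4:-→d5:-→d6:-→d7:-→d8:-→d9:-→d10:-→d11:-→d12:-→d13:-→d14:-→d15:-→d16:-→d17:-→d18:-→d19:-→d20:H4 -> H4
  + 70.147.0.0/16 (H2) depth=16

== LOOKUPS ==
["H3","H3","H3","H3","H2","H2","H4","H3","H2","H4"]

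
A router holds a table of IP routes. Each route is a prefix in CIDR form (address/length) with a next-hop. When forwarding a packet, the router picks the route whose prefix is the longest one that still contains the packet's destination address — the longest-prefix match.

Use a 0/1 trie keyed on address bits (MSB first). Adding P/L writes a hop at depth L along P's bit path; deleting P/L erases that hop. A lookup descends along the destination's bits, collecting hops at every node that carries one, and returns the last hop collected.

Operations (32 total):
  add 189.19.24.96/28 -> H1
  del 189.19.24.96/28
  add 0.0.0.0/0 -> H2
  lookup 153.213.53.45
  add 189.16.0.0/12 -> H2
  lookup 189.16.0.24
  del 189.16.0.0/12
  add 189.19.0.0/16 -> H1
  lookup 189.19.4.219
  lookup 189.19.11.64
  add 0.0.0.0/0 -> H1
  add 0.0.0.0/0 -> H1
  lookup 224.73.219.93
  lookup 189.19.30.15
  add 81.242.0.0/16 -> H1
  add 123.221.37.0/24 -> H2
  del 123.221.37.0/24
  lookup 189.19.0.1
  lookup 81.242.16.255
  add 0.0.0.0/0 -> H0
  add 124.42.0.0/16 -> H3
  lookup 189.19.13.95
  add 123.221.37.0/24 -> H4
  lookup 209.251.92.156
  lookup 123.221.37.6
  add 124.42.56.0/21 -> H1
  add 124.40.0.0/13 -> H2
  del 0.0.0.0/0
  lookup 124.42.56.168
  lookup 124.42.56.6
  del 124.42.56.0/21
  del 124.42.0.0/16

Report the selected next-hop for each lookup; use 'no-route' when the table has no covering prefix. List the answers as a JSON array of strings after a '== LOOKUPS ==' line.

Trace:
  + 189.19.24.96/28 (H1) depth=28
  - 189.19.24.96/28 clear@28
  + 0.0.0.0/0 (H2) depth=0
  lookup 153.213.53.45: bits 10 walk d0:H2→d1:-→d2:- -> H2
  + 189.16.0.0/12 (H2) depth=12
  lookup 189.16.0.24: bits 10111101000100 walk d0:H2→d1:-→d2:-→d3:-→d4:-→d5:-→d6:-→d7:-→d8:-→d9:-→d10:-→d11:-→d12:H2→d13:-→d14:- -> H2
  - 189.16.0.0/12 clear@12
  + 189.19.0.0/16 (H1) depth=16
  lookup 189.19.4.219: bits 1011110100010011000 walk d0:H2→d1:-→d2:-→d3:-→d4:-→d5:-→d6:-→d7:-→d8:-→d9:-→d10:-→d11:-→d12:-→d13:-→d14:-→d15:-→d16:H1→d17:-→d18:-→d19:- -> H1
  lookup 189.19.11.64: bits 1011110100010011000 walk d0:H2→d1:-→d2:-→d3:-→d4:-→d5:-→d6:-→d7:-→d8:-→d9:-→d10:-→d11:-→d12:-→d13:-→d14:-→d15:-→d16:H1→d17:-→d18:-→d19:- -> H1
  + 0.0.0.0/0 (H1) depth=0
  + 0.0.0.0/0 (H1) depth=0
  lookup 224.73.219.93: bits 1 walk d0:H1→d1:- -> H1
  lookup 189.19.30.15: bits 101111010001001100011 walk d0:H1→d1:-→d2:-→d3:-→d4:-→d5:-→d6:-→d7:-→d8:-→d9:-→d10:-→d11:-→d12:-→d13:-→d14:-→d15:-→d16:H1→d17:-→d18:-→d19:-→d20:-→d21:- -> H1
  + 81.242.0.0/16 (H1) depth=16
  + 123.221.37.0/24 (H2) depth=24
  - 123.221.37.0/24 clear@24
  lookup 189.19.0.1: bits 1011110100010011000 walk d0:H1→d1:-→d2:-→d3:-→d4:-→d5:-→d6:-→d7:-→d8:-→d9:-→d10:-→d11:-→d12:-→d13:-→d14:-→d15:-→d16:H1→d17:-→d18:-→d19:- -> H1
  lookup 81.242.16.255: bits 0101000111110010 walk d0:H1→d1:-→d2:-→d3:-→d4:-→d5:-→d6:-→d7:-→d8:-→d9:-→d10:-→d11:-→d12:-→d13:-→d14:-→d15:-→d16:H1 -> H1
  + 0.0.0.0/0 (H0) depth=0
  + 124.42.0.0/16 (H3) depth=16
  lookup 189.19.13.95: bits 1011110100010011000 walk d0:H0→d1:-→d2:-→d3:-→d4:-→d5:-→d6:-→d7:-→d8:-→d9:-→d10:-→d11:-→d12:-→d13:-→d14:-→d15:-→d16:H1→d17:-→d18:-→d19:- -> H1
  + 123.221.37.0/24 (H4) depth=24
  lookup 209.251.92.156: bits 1 walk d0:H0→d1:- -> H0
  lookup 123.221.37.6: bits 011110111101110100100101 walk d0:H0→d1:-→d2:-→d3:-→d4:-→d5:-→d6:-→d7:-→d8:-→d9:-→d10:-→d11:-→d12:-→d13:-→d14:-→d15:-→d16:-→d17:-→d18:-→d19:-→d20:-→d21:-→d22:-→d23:-→d24:H4 -> H4
  + 124.42.56.0/21 (H1) depth=21
  + 124.40.0.0/13 (H2) depth=13
  - 0.0.0.0/0 clear@0
  lookup 124.42.56.168: bits 011111000010101000111 walk d0:-→d1:-→d2:-→d3:-→d4:-→d5:-→d6:-→d7:-→d8:-→d9:-→d10:-→d11:-→d12:-→d13:H2→d14:-→d15:-→d16:H3→d17:-→d18:-→d19:-→d20:-→d21:H1 -> H1
  lookup 124.42.56.6: bits 011111000010101000111 walk d0:-→d1:-→d2:-→d3:-→d4:-→d5:-→d6:-→d7:-→d8:-→d9:-→d10:-→d11:-→d12:-→d13:H2→d14:-→d15:-→d16:H3→d17:-→d18:-→d19:-→d20:-→d21:H1 -> H1
  - 124.42.56.0/21 clear@21
  - 124.42.0.0/16 clear@16

== LOOKUPS ==
["H2","H2","H1","H1","H1","H1","H1","H1","H1","H0","H4","H1","H1"]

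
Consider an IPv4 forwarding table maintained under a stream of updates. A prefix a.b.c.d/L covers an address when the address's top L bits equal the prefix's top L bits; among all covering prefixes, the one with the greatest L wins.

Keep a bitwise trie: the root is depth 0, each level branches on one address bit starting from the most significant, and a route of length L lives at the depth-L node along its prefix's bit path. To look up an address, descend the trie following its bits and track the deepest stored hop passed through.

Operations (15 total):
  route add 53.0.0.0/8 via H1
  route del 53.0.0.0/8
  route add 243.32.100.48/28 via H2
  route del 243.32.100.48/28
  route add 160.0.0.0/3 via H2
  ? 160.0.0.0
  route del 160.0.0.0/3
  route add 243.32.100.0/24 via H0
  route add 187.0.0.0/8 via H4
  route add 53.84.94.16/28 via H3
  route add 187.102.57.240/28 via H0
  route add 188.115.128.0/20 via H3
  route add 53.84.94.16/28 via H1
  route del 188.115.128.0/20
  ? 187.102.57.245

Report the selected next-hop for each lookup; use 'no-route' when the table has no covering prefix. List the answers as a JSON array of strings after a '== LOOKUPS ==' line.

Trace:
  + 53.0.0.0/8 (H1) depth=8
  del 53.0.0.0/8 (clear depth 8)
  + 243.32.100.48/28 (H2) depth=28
  del 243.32.100.48/28 (clear depth 28)
  + 160.0.0.0/3 (H2) depth=3
  ? 160.0.0.0  path d0:-→d1:-→d2:-→d3:H2  best=H2
  del 160.0.0.0/3 (clear depth 3)
  + 243.32.100.0/24 (H0) depth=24
  + 187.0.0.0/8 (H4) depth=8
  + 53.84.94.16/28 (H3) depth=28
  + 187.102.57.240/28 (H0) depth=28
  + 188.115.128.0/20 (H3) depth=20
  + 53.84.94.16/28 (H1) depth=28
  del 188.115.128.0/20 (clear depth 20)
  ? 187.102.57.245  path d0:-→d1:-→d2:-→d3:-→d4:-→d5:-→d6:-→d7:-→d8:H4→d9:-→d10:-→d11:-→d12:-→d13:-→d14:-→d15:-→d16:-→d17:-→d18:-→d19:-→d20:-→d21:-→d22:-→d23:-→d24:-→d25:-→d26:-→d27:-→d28:H0  best=H0

== LOOKUPS ==
["H2","H0"]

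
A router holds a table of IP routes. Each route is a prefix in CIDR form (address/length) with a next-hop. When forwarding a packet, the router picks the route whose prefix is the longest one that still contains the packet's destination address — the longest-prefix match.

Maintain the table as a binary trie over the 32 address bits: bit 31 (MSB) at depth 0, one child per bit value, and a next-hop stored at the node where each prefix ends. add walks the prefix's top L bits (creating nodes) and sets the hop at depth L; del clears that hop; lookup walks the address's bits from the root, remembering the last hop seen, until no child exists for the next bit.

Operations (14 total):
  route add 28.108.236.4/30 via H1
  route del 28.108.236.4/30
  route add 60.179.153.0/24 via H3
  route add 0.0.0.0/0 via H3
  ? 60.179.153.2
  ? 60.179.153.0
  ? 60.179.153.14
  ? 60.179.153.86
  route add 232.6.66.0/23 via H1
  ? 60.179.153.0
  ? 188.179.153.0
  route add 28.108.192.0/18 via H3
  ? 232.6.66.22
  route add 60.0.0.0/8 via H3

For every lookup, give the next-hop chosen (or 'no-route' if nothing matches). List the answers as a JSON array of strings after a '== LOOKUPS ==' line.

Process each operation:
  add 28.108.236.4/30 -> H1 at depth 30
  del 28.108.236.4/30 (clear depth 30)
  add 60.179.153.0/24 -> H3 at depth 24
  add 0.0.0.0/0 -> H3 at depth 0
  ? 60.179.153.2  path d0:H3→d1:-→d2:-→d3:-→d4:-→d5:-→d6:-→d7:-→d8:-→d9:-→d10:-→d11:-→d12:-→d13:-→d14:-→d15:-→d16:-→d17:-→d18:-→d19:-→d20:-→d21:-→d22:-→d23:-→d24:H3  best=H3
  ? 60.179.153.0  path d0:H3→d1:-→d2:-→d3:-→d4:-→d5:-→d6:-→d7:-→d8:-→d9:-→d10:-→d11:-→d12:-→d13:-→d14:-→d15:-→d16:-→d17:-→d18:-→d19:-→d20:-→d21:-→d22:-→d23:-→d24:H3  best=H3
  ? 60.179.153.14  path d0:H3→d1:-→d2:-→d3:-→d4:-→d5:-→d6:-→d7:-→d8:-→d9:-→d10:-→d11:-→d12:-→d13:-→d14:-→d15:-→d16:-→d17:-→d18:-→d19:-→d20:-→d21:-→d22:-→d23:-→d24:H3  best=H3
  ? 60.179.153.86  path d0:H3→d1:-→d2:-→d3:-→d4:-→d5:-→d6:-→d7:-→d8:-→d9:-→d10:-→d11:-→d12:-→d13:-→d14:-→d15:-→d16:-→d17:-→d18:-→d19:-→d20:-→d21:-→d22:-→d23:-→d24:H3  best=H3
  add 232.6.66.0/23 -> H1 at depth 23
  ? 60.179.153.0  path d0:H3→d1:-→d2:-→d3:-→d4:-→d5:-→d6:-→d7:-→d8:-→d9:-→d10:-→d11:-→d12:-→d13:-→d14:-→d15:-→d16:-→d17:-→d18:-→d19:-→d20:-→d21:-→d22:-→d23:-→d24:H3  best=H3
  ? 188.179.153.0  path d0:H3→d1:-  best=H3
  add 28.108.192.0/18 -> H3 at depth 18
  ? 232.6.66.22  path d0:H3→d1:-→d2:-→d3:-→d4:-→d5:-→d6:-→d7:-→d8:-→d9:-→d10:-→d11:-→d12:-→d13:-→d14:-→d15:-→d16:-→d17:-→d18:-→d19:-→d20:-→d21:-→d22:-→d23:H1  best=H1
  add 60.0.0.0/8 -> H3 at depth 8

== LOOKUPS ==
["H3","H3","H3","H3","H3","H3","H1"]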